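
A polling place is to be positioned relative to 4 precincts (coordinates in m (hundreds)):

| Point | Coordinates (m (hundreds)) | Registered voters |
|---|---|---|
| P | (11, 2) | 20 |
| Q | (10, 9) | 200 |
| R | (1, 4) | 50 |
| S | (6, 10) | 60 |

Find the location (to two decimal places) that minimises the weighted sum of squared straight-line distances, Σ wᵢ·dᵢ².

(7.97, 8.00)

The minimiser of Σwᵢ‖p−pᵢ‖² is the weighted centroid p* = (Σwᵢpᵢ)/(Σwᵢ).
Σwᵢ = 330.
Σwᵢxᵢ = 20·11 + 200·10 + 50·1 + 60·6 = 2630.
Σwᵢyᵢ = 20·2 + 200·9 + 50·4 + 60·10 = 2640.
x* = 2630/330 = 7.97, y* = 2640/330 = 8.00.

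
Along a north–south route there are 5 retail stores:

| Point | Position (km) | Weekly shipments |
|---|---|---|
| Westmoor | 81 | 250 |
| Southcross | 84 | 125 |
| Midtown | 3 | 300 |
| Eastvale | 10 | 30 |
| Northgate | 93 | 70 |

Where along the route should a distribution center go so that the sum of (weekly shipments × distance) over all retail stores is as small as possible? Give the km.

For a sum of weighted absolute distances on a line, the optimum is the weighted median (not the mean). Total weight W = 775; half-weight = 387.5.
Sort by position and accumulate weight:
  km 3 (Midtown, w=300) → cum 300
  km 10 (Eastvale, w=30) → cum 330
  km 81 (Westmoor, w=250) → cum 580  ≥ 387.5 → median here
  km 84 (Southcross, w=125) → cum 705
  km 93 (Northgate, w=70) → cum 775
Optimal location: km 81.

x = 81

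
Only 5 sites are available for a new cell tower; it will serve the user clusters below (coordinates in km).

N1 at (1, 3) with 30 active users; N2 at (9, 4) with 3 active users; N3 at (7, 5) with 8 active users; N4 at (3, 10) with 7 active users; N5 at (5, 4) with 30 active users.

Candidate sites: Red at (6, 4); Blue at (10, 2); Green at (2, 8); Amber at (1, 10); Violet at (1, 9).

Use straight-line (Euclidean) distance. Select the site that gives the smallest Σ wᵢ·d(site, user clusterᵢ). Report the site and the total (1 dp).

Red, total 250.2 km

Total weighted distance at each candidate:
  Red (6, 4): total = 250.2
  Blue (10, 2): total = 548.3
  Green (2, 8): total = 389.5
  Amber (1, 10): total = 532.8
  Violet (1, 9): total = 473.7
Minimum is at Red with total 250.2 km.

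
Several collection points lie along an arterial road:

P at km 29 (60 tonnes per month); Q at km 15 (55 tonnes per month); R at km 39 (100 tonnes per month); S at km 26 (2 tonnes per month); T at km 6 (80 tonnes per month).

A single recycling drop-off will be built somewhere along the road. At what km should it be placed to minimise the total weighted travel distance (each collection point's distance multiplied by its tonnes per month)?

For a sum of weighted absolute distances on a line, the optimum is the weighted median (not the mean). Total weight W = 297; half-weight = 148.5.
Sort by position and accumulate weight:
  km 6 (T, w=80) → cum 80
  km 15 (Q, w=55) → cum 135
  km 26 (S, w=2) → cum 137
  km 29 (P, w=60) → cum 197  ≥ 148.5 → median here
  km 39 (R, w=100) → cum 297
Optimal location: km 29.

x = 29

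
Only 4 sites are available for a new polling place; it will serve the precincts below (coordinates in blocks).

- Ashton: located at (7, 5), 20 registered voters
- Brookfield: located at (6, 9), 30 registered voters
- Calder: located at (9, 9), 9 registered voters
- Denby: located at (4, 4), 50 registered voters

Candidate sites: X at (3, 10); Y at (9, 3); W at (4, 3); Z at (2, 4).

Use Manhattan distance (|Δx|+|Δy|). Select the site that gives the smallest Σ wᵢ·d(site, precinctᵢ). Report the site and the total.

W, total 489 blocks

Total weighted distance at each candidate:
  X (3, 10): total = 713
  Y (9, 3): total = 704
  W (4, 3): total = 489
  Z (2, 4): total = 598
Minimum is at W with total 489 blocks.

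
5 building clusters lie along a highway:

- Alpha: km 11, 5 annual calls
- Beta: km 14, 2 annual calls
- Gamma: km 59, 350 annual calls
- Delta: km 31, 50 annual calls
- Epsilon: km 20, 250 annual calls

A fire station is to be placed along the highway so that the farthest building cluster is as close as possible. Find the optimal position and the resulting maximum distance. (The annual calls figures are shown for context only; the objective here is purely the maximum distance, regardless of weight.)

location 35, max distance 24

The 1-center on a line is the midpoint of the two extreme points: leftmost at 11, rightmost at 59.
Optimal location = (11 + 59)/2 = 35; maximum distance = (59 − 11)/2 = 24.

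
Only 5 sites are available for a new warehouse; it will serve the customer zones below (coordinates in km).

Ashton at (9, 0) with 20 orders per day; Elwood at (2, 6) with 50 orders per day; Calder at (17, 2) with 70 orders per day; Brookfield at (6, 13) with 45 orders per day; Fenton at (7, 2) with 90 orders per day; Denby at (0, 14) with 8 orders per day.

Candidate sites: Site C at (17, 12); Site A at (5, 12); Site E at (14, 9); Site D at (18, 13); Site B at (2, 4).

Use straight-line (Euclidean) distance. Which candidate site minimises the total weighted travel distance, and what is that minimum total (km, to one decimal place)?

Total weighted distance at each candidate:
  Site C (17, 12): total = 3703.0
  Site A (5, 12): total = 2706.4
  Site E (14, 9): total = 2769.9
  Site D (18, 13): total = 4046.9
  Site B (2, 4): total = 2330.0
Minimum is at Site B with total 2330.0 km.

Site B, total 2330.0 km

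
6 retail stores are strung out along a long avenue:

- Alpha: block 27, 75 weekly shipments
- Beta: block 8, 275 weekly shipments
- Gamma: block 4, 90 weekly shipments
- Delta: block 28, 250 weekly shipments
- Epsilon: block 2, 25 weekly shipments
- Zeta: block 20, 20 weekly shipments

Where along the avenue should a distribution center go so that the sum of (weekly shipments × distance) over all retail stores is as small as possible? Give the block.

For a sum of weighted absolute distances on a line, the optimum is the weighted median (not the mean). Total weight W = 735; half-weight = 367.5.
Sort by position and accumulate weight:
  block 2 (Epsilon, w=25) → cum 25
  block 4 (Gamma, w=90) → cum 115
  block 8 (Beta, w=275) → cum 390  ≥ 367.5 → median here
  block 20 (Zeta, w=20) → cum 410
  block 27 (Alpha, w=75) → cum 485
  block 28 (Delta, w=250) → cum 735
Optimal location: block 8.

x = 8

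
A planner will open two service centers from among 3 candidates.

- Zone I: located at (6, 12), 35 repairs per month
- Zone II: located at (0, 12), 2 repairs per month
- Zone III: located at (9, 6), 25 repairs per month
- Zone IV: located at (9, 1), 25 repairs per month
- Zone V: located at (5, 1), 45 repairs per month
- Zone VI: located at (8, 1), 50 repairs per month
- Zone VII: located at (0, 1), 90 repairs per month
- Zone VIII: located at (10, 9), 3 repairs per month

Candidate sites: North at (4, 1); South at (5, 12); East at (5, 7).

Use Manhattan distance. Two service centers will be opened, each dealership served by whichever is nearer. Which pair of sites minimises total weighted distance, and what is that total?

Evaluate every pair (each demand assigned to the nearer of the two):
  {North, South}: total = 1049
  {North, East}: total = 1106
  {South, East}: total = 2151
Best pair: {North, South} with total 1049.

{North, South}, total 1049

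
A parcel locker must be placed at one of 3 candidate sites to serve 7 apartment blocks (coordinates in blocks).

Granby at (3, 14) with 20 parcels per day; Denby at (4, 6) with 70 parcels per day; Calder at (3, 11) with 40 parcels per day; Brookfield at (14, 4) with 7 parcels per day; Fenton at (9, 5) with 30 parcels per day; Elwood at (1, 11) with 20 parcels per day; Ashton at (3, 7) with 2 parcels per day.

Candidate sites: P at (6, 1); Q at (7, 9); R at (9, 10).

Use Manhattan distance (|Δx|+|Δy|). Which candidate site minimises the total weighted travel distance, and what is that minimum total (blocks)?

Q, total 1276 blocks

Total weighted distance at each candidate:
  P (6, 1): total = 1935
  Q (7, 9): total = 1276
  R (9, 10): total = 1535
Minimum is at Q with total 1276 blocks.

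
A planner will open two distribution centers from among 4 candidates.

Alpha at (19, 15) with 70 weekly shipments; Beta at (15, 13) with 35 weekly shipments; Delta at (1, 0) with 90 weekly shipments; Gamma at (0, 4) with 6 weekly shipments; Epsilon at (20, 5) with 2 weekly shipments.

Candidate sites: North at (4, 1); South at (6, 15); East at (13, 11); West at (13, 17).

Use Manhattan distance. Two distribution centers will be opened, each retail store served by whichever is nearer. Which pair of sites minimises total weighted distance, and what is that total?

Evaluate every pair (each demand assigned to the nearer of the two):
  {North, West}: total = 1210
  {North, East}: total = 1268
  {North, South}: total = 1737
  {South, West}: total = 2710
  {South, East}: total = 2768
  {East, West}: total = 2916
Best pair: {North, West} with total 1210.

{North, West}, total 1210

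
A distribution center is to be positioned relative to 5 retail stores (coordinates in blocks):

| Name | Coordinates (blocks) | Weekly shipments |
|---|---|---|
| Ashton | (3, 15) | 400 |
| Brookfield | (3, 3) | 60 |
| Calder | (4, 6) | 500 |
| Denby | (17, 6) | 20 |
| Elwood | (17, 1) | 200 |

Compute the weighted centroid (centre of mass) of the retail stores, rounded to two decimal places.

The minimiser of Σwᵢ‖p−pᵢ‖² is the weighted centroid p* = (Σwᵢpᵢ)/(Σwᵢ).
Σwᵢ = 1180.
Σwᵢxᵢ = 400·3 + 60·3 + 500·4 + 20·17 + 200·17 = 7120.
Σwᵢyᵢ = 400·15 + 60·3 + 500·6 + 20·6 + 200·1 = 9500.
x* = 7120/1180 = 6.03, y* = 9500/1180 = 8.05.

(6.03, 8.05)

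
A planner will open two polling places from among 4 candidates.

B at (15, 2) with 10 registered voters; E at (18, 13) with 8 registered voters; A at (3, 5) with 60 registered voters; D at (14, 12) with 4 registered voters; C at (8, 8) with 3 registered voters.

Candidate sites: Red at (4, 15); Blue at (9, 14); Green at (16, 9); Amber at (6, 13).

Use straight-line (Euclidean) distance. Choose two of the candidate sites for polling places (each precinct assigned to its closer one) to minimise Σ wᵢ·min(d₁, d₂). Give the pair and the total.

{Green, Amber}, total 649.7

Evaluate every pair (each demand assigned to the nearer of the two):
  {Green, Amber}: total = 649.7
  {Red, Green}: total = 748.1
  {Blue, Amber}: total = 756.9
  {Blue, Green}: total = 788.2
  {Red, Amber}: total = 799.2
  {Red, Blue}: total = 849.4
Best pair: {Green, Amber} with total 649.7.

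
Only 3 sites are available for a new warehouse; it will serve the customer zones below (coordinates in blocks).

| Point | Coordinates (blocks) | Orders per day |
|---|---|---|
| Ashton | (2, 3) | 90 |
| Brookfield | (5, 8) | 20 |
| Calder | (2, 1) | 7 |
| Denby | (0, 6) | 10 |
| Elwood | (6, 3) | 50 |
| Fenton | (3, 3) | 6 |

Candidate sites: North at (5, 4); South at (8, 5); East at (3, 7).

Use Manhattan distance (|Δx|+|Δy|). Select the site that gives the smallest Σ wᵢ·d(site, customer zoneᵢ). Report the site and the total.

North, total 670 blocks

Total weighted distance at each candidate:
  North (5, 4): total = 670
  South (8, 5): total = 1242
  East (3, 7): total = 973
Minimum is at North with total 670 blocks.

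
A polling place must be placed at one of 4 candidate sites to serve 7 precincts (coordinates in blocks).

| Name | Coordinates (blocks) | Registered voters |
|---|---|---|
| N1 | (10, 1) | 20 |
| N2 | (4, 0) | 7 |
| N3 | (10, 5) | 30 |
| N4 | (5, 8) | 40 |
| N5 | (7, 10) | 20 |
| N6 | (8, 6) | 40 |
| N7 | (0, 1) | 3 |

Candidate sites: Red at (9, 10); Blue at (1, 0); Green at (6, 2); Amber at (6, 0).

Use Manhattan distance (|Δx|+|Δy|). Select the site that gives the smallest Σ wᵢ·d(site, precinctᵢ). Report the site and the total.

Total weighted distance at each candidate:
  Red (9, 10): total = 1019
  Blue (1, 0): total = 1967
  Green (6, 2): total = 1059
  Amber (6, 0): total = 1305
Minimum is at Red with total 1019 blocks.

Red, total 1019 blocks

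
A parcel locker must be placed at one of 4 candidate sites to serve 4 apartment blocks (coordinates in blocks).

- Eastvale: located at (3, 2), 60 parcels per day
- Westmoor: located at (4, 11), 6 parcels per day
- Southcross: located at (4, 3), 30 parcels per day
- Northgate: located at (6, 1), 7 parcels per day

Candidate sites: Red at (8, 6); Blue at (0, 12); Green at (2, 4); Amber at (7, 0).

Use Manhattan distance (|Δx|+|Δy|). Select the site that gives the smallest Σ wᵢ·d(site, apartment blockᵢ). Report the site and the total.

Green, total 373 blocks

Total weighted distance at each candidate:
  Red (8, 6): total = 853
  Blue (0, 12): total = 1319
  Green (2, 4): total = 373
  Amber (7, 0): total = 638
Minimum is at Green with total 373 blocks.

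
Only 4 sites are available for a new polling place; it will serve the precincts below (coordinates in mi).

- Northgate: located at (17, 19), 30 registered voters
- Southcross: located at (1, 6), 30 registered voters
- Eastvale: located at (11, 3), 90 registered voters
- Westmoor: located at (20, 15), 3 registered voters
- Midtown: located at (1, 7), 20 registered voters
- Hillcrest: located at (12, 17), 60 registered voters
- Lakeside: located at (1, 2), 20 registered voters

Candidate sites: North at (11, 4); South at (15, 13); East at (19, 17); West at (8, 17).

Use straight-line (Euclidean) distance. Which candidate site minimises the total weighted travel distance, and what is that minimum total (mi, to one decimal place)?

Total weighted distance at each candidate:
  North (11, 4): total = 2118.3
  South (15, 13): total = 2605.5
  East (19, 17): total = 3476.1
  West (8, 17): total = 2808.0
Minimum is at North with total 2118.3 mi.

North, total 2118.3 mi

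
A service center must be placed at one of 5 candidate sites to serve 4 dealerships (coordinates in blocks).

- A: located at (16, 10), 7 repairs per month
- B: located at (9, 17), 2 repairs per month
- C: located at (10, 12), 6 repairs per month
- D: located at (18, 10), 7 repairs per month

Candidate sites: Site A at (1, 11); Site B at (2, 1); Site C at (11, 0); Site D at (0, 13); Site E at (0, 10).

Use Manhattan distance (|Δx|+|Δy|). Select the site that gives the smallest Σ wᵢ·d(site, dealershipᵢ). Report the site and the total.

Total weighted distance at each candidate:
  Site A (1, 11): total = 326
  Site B (2, 1): total = 496
  Site C (11, 0): total = 340
  Site D (0, 13): total = 372
  Site E (0, 10): total = 342
Minimum is at Site A with total 326 blocks.

Site A, total 326 blocks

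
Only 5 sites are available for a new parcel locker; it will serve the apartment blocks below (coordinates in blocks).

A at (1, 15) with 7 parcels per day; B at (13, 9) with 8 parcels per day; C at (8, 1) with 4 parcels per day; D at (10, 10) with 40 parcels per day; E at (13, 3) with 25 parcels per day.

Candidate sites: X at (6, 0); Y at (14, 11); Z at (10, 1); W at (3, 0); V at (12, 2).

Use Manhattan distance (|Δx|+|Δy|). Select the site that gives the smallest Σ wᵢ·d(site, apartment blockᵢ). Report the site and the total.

Total weighted distance at each candidate:
  X (6, 0): total = 1090
  Y (14, 11): total = 632
  Z (10, 1): total = 742
  W (3, 0): total = 1300
  V (12, 2): total = 702
Minimum is at Y with total 632 blocks.

Y, total 632 blocks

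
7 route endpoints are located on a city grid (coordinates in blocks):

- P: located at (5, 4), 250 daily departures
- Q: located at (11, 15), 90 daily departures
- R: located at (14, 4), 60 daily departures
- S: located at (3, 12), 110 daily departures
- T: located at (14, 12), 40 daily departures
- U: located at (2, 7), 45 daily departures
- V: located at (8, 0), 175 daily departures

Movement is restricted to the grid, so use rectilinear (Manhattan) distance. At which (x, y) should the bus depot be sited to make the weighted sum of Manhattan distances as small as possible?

Manhattan distance separates: Σwᵢ(|x−xᵢ|+|y−yᵢ|) = Σwᵢ|x−xᵢ| + Σwᵢ|y−yᵢ|, so x and y are optimised independently as 1-D weighted medians.
Total weight W = 770; half = 385.
x-coordinate, sorted with cumulative weight:
  x=2 (U, w=45) cum 45
  x=3 (S, w=110) cum 155
  x=5 (P, w=250) cum 405  ← median
  x=8 (V, w=175) cum 580
  x=11 (Q, w=90) cum 670
  x=14 (R, w=60) cum 730
  x=14 (T, w=40) cum 770
⇒ x* = 5
y-coordinate, sorted with cumulative weight:
  y=0 (V, w=175) cum 175
  y=4 (P, w=250) cum 425  ← median
  y=4 (R, w=60) cum 485
  y=7 (U, w=45) cum 530
  y=12 (S, w=110) cum 640
  y=12 (T, w=40) cum 680
  y=15 (Q, w=90) cum 770
⇒ y* = 4

(5, 4)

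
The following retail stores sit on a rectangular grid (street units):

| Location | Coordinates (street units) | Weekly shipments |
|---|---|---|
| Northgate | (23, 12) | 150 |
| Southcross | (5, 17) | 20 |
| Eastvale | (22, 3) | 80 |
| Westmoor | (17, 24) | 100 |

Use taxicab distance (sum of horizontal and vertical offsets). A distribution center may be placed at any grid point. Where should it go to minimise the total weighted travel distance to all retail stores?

(22, 12)

Manhattan distance separates: Σwᵢ(|x−xᵢ|+|y−yᵢ|) = Σwᵢ|x−xᵢ| + Σwᵢ|y−yᵢ|, so x and y are optimised independently as 1-D weighted medians.
Total weight W = 350; half = 175.
x-coordinate, sorted with cumulative weight:
  x=5 (Southcross, w=20) cum 20
  x=17 (Westmoor, w=100) cum 120
  x=22 (Eastvale, w=80) cum 200  ← median
  x=23 (Northgate, w=150) cum 350
⇒ x* = 22
y-coordinate, sorted with cumulative weight:
  y=3 (Eastvale, w=80) cum 80
  y=12 (Northgate, w=150) cum 230  ← median
  y=17 (Southcross, w=20) cum 250
  y=24 (Westmoor, w=100) cum 350
⇒ y* = 12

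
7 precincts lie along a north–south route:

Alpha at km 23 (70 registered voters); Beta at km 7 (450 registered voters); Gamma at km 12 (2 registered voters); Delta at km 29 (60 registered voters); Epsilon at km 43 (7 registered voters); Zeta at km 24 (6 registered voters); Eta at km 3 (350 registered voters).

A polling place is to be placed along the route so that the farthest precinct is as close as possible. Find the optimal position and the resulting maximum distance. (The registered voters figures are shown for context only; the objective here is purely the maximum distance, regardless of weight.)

The 1-center on a line is the midpoint of the two extreme points: leftmost at 3, rightmost at 43.
Optimal location = (3 + 43)/2 = 23; maximum distance = (43 − 3)/2 = 20.

location 23, max distance 20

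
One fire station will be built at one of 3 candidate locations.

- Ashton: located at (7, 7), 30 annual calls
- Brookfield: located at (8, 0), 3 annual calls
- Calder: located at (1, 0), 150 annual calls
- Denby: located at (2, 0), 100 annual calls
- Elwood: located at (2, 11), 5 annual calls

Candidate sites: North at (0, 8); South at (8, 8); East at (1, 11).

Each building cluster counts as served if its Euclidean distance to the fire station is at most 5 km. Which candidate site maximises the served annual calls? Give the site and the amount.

South, covering 30

Coverage radius r = 5 km; a point is covered iff (Δx)²+(Δy)² ≤ 5² = 25.
  North (0, 8): covers {Elwood} → 5
  South (8, 8): covers {Ashton} → 30
  East (1, 11): covers {Elwood} → 5
Maximum coverage at South: 30 annual calls.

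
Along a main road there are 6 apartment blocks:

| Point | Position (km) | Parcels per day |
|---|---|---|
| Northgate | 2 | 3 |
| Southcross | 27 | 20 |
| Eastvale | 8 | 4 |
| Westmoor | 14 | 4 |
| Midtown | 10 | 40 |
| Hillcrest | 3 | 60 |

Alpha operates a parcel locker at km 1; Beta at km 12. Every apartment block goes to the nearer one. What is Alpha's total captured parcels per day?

63

The indifferent point is the midpoint (1+12)/2 = 6.5; apartment blocks left of it (closer to Alpha at 1) go to Alpha, those right go to Beta.
  Northgate at 2 (w=3) → Alpha
  Hillcrest at 3 (w=60) → Alpha
  Eastvale at 8 (w=4) → Beta
  Midtown at 10 (w=40) → Beta
  Westmoor at 14 (w=4) → Beta
  Southcross at 27 (w=20) → Beta
Alpha captures 63; Beta captures 68.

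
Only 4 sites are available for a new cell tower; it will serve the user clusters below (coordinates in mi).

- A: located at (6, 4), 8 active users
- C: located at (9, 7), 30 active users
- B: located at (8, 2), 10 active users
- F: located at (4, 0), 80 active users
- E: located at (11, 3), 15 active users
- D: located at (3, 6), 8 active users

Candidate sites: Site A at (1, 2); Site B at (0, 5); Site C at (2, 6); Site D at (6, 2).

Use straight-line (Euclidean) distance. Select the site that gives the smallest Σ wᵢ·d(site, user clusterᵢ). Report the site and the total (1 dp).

Total weighted distance at each candidate:
  Site A (1, 2): total = 871.1
  Site B (0, 5): total = 1115.9
  Site C (2, 6): total = 976.3
  Site D (6, 2): total = 553.7
Minimum is at Site D with total 553.7 mi.

Site D, total 553.7 mi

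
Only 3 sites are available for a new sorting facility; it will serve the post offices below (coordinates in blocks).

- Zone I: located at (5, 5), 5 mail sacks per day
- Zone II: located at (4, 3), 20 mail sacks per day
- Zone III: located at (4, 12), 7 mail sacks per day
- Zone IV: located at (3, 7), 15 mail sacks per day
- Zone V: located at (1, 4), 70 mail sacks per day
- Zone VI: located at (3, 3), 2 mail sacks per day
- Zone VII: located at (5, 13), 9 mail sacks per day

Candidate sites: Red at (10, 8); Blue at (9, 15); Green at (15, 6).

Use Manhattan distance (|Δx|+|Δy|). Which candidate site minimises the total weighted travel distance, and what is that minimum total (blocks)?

Red, total 1474 blocks

Total weighted distance at each candidate:
  Red (10, 8): total = 1474
  Blue (9, 15): total = 2096
  Green (15, 6): total = 1952
Minimum is at Red with total 1474 blocks.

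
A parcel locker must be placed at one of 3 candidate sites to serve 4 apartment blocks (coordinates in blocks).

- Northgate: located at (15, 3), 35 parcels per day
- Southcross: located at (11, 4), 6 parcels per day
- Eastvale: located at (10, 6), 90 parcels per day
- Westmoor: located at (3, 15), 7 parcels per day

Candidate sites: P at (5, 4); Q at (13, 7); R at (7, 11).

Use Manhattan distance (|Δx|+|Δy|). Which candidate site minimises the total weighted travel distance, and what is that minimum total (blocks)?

Total weighted distance at each candidate:
  P (5, 4): total = 1142
  Q (13, 7): total = 726
  R (7, 11): total = 1402
Minimum is at Q with total 726 blocks.

Q, total 726 blocks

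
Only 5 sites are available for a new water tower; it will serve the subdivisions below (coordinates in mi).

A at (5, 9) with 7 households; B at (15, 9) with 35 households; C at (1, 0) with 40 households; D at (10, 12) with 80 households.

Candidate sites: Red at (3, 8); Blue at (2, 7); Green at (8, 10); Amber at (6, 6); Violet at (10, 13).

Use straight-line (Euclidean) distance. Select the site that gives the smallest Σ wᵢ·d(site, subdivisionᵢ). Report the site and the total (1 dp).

Total weighted distance at each candidate:
  Red (3, 8): total = 1411.9
  Blue (2, 7): total = 1523.2
  Green (8, 10): total = 984.2
  Amber (6, 6): total = 1243.5
  Violet (10, 13): total = 981.4
Minimum is at Violet with total 981.4 mi.

Violet, total 981.4 mi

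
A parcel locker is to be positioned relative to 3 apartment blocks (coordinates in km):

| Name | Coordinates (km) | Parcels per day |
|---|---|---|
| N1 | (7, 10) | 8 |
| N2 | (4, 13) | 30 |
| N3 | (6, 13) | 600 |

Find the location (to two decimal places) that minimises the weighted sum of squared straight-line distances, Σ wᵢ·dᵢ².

The minimiser of Σwᵢ‖p−pᵢ‖² is the weighted centroid p* = (Σwᵢpᵢ)/(Σwᵢ).
Σwᵢ = 638.
Σwᵢxᵢ = 8·7 + 30·4 + 600·6 = 3776.
Σwᵢyᵢ = 8·10 + 30·13 + 600·13 = 8270.
x* = 3776/638 = 5.92, y* = 8270/638 = 12.96.

(5.92, 12.96)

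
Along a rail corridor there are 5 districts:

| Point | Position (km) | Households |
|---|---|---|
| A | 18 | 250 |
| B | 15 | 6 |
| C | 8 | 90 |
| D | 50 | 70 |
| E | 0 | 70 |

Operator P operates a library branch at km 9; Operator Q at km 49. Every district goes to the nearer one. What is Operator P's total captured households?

The indifferent point is the midpoint (9+49)/2 = 29; districts left of it (closer to Operator P at 9) go to Operator P, those right go to Operator Q.
  E at 0 (w=70) → Operator P
  C at 8 (w=90) → Operator P
  B at 15 (w=6) → Operator P
  A at 18 (w=250) → Operator P
  D at 50 (w=70) → Operator Q
Operator P captures 416; Operator Q captures 70.

416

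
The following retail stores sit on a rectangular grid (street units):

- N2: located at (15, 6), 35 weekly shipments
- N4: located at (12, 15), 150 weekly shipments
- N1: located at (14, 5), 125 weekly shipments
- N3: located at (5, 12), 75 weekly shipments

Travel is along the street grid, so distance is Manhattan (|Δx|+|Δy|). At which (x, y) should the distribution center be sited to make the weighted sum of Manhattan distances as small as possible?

(12, 12)

Manhattan distance separates: Σwᵢ(|x−xᵢ|+|y−yᵢ|) = Σwᵢ|x−xᵢ| + Σwᵢ|y−yᵢ|, so x and y are optimised independently as 1-D weighted medians.
Total weight W = 385; half = 192.5.
x-coordinate, sorted with cumulative weight:
  x=5 (N3, w=75) cum 75
  x=12 (N4, w=150) cum 225  ← median
  x=14 (N1, w=125) cum 350
  x=15 (N2, w=35) cum 385
⇒ x* = 12
y-coordinate, sorted with cumulative weight:
  y=5 (N1, w=125) cum 125
  y=6 (N2, w=35) cum 160
  y=12 (N3, w=75) cum 235  ← median
  y=15 (N4, w=150) cum 385
⇒ y* = 12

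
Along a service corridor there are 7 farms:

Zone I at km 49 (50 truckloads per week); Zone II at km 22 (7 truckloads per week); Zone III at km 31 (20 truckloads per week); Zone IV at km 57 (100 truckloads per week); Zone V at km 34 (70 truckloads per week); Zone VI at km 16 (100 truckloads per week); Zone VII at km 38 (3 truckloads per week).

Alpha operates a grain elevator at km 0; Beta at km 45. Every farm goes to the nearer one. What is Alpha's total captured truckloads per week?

107

The indifferent point is the midpoint (0+45)/2 = 22.5; farms left of it (closer to Alpha at 0) go to Alpha, those right go to Beta.
  Zone VI at 16 (w=100) → Alpha
  Zone II at 22 (w=7) → Alpha
  Zone III at 31 (w=20) → Beta
  Zone V at 34 (w=70) → Beta
  Zone VII at 38 (w=3) → Beta
  Zone I at 49 (w=50) → Beta
  Zone IV at 57 (w=100) → Beta
Alpha captures 107; Beta captures 243.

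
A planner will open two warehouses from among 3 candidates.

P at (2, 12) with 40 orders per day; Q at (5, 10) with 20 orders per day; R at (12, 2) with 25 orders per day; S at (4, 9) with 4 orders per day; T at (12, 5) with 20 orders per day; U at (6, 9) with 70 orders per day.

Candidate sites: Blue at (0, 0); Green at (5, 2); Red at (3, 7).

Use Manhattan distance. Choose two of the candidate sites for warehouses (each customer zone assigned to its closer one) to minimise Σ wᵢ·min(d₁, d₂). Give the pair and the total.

{Green, Red}, total 1077

Evaluate every pair (each demand assigned to the nearer of the two):
  {Green, Red}: total = 1077
  {Blue, Red}: total = 1272
  {Blue, Green}: total = 1647
Best pair: {Green, Red} with total 1077.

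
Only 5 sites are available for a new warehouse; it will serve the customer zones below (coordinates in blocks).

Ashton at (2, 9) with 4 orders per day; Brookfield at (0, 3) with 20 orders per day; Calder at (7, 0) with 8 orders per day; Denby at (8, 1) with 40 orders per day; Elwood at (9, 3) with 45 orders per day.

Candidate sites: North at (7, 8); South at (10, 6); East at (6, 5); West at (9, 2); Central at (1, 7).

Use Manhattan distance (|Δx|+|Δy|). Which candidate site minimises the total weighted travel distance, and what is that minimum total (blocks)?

Total weighted distance at each candidate:
  North (7, 8): total = 963
  South (10, 6): total = 836
  East (6, 5): total = 705
  West (9, 2): total = 413
  Central (1, 7): total = 1276
Minimum is at West with total 413 blocks.

West, total 413 blocks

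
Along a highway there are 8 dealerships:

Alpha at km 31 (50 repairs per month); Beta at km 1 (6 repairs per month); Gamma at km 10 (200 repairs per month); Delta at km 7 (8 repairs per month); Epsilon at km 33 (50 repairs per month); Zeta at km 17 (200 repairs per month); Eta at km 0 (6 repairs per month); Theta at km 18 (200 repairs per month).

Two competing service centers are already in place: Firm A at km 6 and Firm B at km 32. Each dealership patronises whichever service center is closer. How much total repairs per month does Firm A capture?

The indifferent point is the midpoint (6+32)/2 = 19; dealerships left of it (closer to Firm A at 6) go to Firm A, those right go to Firm B.
  Eta at 0 (w=6) → Firm A
  Beta at 1 (w=6) → Firm A
  Delta at 7 (w=8) → Firm A
  Gamma at 10 (w=200) → Firm A
  Zeta at 17 (w=200) → Firm A
  Theta at 18 (w=200) → Firm A
  Alpha at 31 (w=50) → Firm B
  Epsilon at 33 (w=50) → Firm B
Firm A captures 620; Firm B captures 100.

620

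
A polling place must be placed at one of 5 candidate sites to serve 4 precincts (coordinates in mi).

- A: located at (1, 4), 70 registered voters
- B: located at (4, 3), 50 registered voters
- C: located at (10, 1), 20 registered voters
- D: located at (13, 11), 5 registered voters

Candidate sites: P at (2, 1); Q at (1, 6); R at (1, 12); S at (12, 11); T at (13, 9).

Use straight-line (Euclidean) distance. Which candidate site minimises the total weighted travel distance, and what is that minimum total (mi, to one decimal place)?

P, total 597.1 mi

Total weighted distance at each candidate:
  P (2, 1): total = 597.1
  Q (1, 6): total = 623.0
  R (1, 12): total = 1378.8
  S (12, 11): total = 1687.3
  T (13, 9): total = 1631.7
Minimum is at P with total 597.1 mi.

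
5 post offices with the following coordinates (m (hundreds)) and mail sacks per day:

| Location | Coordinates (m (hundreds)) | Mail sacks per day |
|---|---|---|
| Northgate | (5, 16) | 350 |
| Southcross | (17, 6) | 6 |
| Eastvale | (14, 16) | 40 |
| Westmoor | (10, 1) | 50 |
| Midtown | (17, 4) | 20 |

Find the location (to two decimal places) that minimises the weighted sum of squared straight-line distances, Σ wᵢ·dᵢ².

The minimiser of Σwᵢ‖p−pᵢ‖² is the weighted centroid p* = (Σwᵢpᵢ)/(Σwᵢ).
Σwᵢ = 466.
Σwᵢxᵢ = 350·5 + 6·17 + 40·14 + 50·10 + 20·17 = 3252.
Σwᵢyᵢ = 350·16 + 6·6 + 40·16 + 50·1 + 20·4 = 6406.
x* = 3252/466 = 6.98, y* = 6406/466 = 13.75.

(6.98, 13.75)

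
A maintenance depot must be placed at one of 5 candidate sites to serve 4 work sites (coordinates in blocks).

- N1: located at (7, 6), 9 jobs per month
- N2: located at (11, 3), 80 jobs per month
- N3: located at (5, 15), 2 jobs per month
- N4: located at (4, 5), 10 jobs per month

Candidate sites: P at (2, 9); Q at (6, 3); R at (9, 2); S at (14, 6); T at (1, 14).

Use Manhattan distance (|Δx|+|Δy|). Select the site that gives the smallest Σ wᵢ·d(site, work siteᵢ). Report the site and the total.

R, total 408 blocks

Total weighted distance at each candidate:
  P (2, 9): total = 1350
  Q (6, 3): total = 502
  R (9, 2): total = 408
  S (14, 6): total = 689
  T (1, 14): total = 1936
Minimum is at R with total 408 blocks.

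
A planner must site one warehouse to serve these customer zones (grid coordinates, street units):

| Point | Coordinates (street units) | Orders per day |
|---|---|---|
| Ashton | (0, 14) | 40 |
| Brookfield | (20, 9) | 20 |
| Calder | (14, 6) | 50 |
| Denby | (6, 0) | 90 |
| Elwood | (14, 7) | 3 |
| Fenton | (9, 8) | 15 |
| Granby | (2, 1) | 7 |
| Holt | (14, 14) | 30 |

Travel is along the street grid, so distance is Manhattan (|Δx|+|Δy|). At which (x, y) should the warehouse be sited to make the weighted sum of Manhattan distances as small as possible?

Manhattan distance separates: Σwᵢ(|x−xᵢ|+|y−yᵢ|) = Σwᵢ|x−xᵢ| + Σwᵢ|y−yᵢ|, so x and y are optimised independently as 1-D weighted medians.
Total weight W = 255; half = 127.5.
x-coordinate, sorted with cumulative weight:
  x=0 (Ashton, w=40) cum 40
  x=2 (Granby, w=7) cum 47
  x=6 (Denby, w=90) cum 137  ← median
  x=9 (Fenton, w=15) cum 152
  x=14 (Calder, w=50) cum 202
  x=14 (Elwood, w=3) cum 205
  x=14 (Holt, w=30) cum 235
  x=20 (Brookfield, w=20) cum 255
⇒ x* = 6
y-coordinate, sorted with cumulative weight:
  y=0 (Denby, w=90) cum 90
  y=1 (Granby, w=7) cum 97
  y=6 (Calder, w=50) cum 147  ← median
  y=7 (Elwood, w=3) cum 150
  y=8 (Fenton, w=15) cum 165
  y=9 (Brookfield, w=20) cum 185
  y=14 (Ashton, w=40) cum 225
  y=14 (Holt, w=30) cum 255
⇒ y* = 6

(6, 6)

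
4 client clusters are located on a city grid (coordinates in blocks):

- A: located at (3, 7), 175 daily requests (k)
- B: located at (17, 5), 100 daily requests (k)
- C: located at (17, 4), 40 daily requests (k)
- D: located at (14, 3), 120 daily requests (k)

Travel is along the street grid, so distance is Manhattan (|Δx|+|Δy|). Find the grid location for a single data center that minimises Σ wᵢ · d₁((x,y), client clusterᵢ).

Manhattan distance separates: Σwᵢ(|x−xᵢ|+|y−yᵢ|) = Σwᵢ|x−xᵢ| + Σwᵢ|y−yᵢ|, so x and y are optimised independently as 1-D weighted medians.
Total weight W = 435; half = 217.5.
x-coordinate, sorted with cumulative weight:
  x=3 (A, w=175) cum 175
  x=14 (D, w=120) cum 295  ← median
  x=17 (B, w=100) cum 395
  x=17 (C, w=40) cum 435
⇒ x* = 14
y-coordinate, sorted with cumulative weight:
  y=3 (D, w=120) cum 120
  y=4 (C, w=40) cum 160
  y=5 (B, w=100) cum 260  ← median
  y=7 (A, w=175) cum 435
⇒ y* = 5

(14, 5)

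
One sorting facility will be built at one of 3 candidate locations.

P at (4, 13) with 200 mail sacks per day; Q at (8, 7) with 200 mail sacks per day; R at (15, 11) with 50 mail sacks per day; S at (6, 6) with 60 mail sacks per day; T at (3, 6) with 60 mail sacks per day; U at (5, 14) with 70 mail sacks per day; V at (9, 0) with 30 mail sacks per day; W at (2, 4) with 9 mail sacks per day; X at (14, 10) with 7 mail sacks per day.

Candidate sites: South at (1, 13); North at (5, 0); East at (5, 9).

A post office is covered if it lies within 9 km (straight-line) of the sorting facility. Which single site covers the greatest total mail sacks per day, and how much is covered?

East, covering 599

Coverage radius r = 9 km; a point is covered iff (Δx)²+(Δy)² ≤ 9² = 81.
  South (1, 13): covers {P, S, T, U} → 390
  North (5, 0): covers {Q, S, T, V, W} → 359
  East (5, 9): covers {P, Q, S, T, U, W} → 599
Maximum coverage at East: 599 mail sacks per day.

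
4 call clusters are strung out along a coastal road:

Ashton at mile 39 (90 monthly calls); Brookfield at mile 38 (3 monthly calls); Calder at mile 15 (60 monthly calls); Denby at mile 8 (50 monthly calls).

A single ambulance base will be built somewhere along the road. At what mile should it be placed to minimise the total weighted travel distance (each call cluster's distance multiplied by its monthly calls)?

For a sum of weighted absolute distances on a line, the optimum is the weighted median (not the mean). Total weight W = 203; half-weight = 101.5.
Sort by position and accumulate weight:
  mile 8 (Denby, w=50) → cum 50
  mile 15 (Calder, w=60) → cum 110  ≥ 101.5 → median here
  mile 38 (Brookfield, w=3) → cum 113
  mile 39 (Ashton, w=90) → cum 203
Optimal location: mile 15.

x = 15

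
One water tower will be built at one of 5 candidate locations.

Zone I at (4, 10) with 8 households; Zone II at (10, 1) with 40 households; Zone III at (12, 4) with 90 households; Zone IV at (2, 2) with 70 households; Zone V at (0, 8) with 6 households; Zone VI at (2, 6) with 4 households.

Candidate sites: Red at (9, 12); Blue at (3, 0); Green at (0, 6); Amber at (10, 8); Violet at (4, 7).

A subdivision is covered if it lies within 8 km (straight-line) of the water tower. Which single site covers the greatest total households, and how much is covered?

Amber, covering 138

Coverage radius r = 8 km; a point is covered iff (Δx)²+(Δy)² ≤ 8² = 64.
  Red (9, 12): covers {Zone I} → 8
  Blue (3, 0): covers {Zone II, Zone IV, Zone VI} → 114
  Green (0, 6): covers {Zone I, Zone IV, Zone V, Zone VI} → 88
  Amber (10, 8): covers {Zone I, Zone II, Zone III} → 138
  Violet (4, 7): covers {Zone I, Zone IV, Zone V, Zone VI} → 88
Maximum coverage at Amber: 138 households.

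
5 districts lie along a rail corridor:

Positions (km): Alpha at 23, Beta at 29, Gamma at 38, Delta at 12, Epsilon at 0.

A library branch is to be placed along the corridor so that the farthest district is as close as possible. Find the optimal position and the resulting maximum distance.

The 1-center on a line is the midpoint of the two extreme points: leftmost at 0, rightmost at 38.
Optimal location = (0 + 38)/2 = 19; maximum distance = (38 − 0)/2 = 19.

location 19, max distance 19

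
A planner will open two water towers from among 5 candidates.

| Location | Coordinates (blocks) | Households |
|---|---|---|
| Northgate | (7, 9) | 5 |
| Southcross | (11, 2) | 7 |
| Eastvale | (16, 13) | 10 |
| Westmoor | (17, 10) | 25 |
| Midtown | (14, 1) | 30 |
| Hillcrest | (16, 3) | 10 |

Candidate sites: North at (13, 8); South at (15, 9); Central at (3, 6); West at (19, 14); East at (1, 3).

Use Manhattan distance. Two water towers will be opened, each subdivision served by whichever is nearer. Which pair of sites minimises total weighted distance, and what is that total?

Evaluate every pair (each demand assigned to the nearer of the two):
  {North, South}: total = 526
  {South, West}: total = 572
  {South, Central}: total = 577
  {South, East}: total = 582
  {North, West}: total = 601
  {North, Central}: total = 641
  {North, East}: total = 641
  {West, East}: total = 917
  {Central, West}: total = 929
  {Central, East}: total = 1362
Best pair: {North, South} with total 526.

{North, South}, total 526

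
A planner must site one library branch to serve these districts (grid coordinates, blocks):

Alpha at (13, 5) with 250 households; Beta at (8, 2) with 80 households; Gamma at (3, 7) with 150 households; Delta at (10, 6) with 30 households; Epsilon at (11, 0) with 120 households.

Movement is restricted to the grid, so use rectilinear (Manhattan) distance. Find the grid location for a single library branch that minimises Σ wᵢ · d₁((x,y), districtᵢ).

Manhattan distance separates: Σwᵢ(|x−xᵢ|+|y−yᵢ|) = Σwᵢ|x−xᵢ| + Σwᵢ|y−yᵢ|, so x and y are optimised independently as 1-D weighted medians.
Total weight W = 630; half = 315.
x-coordinate, sorted with cumulative weight:
  x=3 (Gamma, w=150) cum 150
  x=8 (Beta, w=80) cum 230
  x=10 (Delta, w=30) cum 260
  x=11 (Epsilon, w=120) cum 380  ← median
  x=13 (Alpha, w=250) cum 630
⇒ x* = 11
y-coordinate, sorted with cumulative weight:
  y=0 (Epsilon, w=120) cum 120
  y=2 (Beta, w=80) cum 200
  y=5 (Alpha, w=250) cum 450  ← median
  y=6 (Delta, w=30) cum 480
  y=7 (Gamma, w=150) cum 630
⇒ y* = 5

(11, 5)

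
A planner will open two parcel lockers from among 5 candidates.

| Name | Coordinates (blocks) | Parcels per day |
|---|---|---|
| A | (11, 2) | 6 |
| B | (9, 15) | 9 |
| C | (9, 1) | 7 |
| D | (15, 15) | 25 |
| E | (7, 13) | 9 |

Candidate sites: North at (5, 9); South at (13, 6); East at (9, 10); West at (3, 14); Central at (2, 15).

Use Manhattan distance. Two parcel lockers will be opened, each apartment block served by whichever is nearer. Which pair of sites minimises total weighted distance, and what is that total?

{South, East}, total 464

Evaluate every pair (each demand assigned to the nearer of the two):
  {South, East}: total = 464
  {South, West}: total = 482
  {North, East}: total = 488
  {East, West}: total = 488
  {East, Central}: total = 488
  {South, Central}: total = 500
  {North, South}: total = 518
  {North, West}: total = 595
  {North, Central}: total = 604
  {West, Central}: total = 686
Best pair: {South, East} with total 464.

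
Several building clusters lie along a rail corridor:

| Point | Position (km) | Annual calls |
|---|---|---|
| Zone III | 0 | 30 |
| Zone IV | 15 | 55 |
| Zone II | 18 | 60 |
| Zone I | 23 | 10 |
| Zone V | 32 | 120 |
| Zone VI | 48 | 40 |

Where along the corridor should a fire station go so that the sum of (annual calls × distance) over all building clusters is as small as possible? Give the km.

For a sum of weighted absolute distances on a line, the optimum is the weighted median (not the mean). Total weight W = 315; half-weight = 157.5.
Sort by position and accumulate weight:
  km 0 (Zone III, w=30) → cum 30
  km 15 (Zone IV, w=55) → cum 85
  km 18 (Zone II, w=60) → cum 145
  km 23 (Zone I, w=10) → cum 155
  km 32 (Zone V, w=120) → cum 275  ≥ 157.5 → median here
  km 48 (Zone VI, w=40) → cum 315
Optimal location: km 32.

x = 32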